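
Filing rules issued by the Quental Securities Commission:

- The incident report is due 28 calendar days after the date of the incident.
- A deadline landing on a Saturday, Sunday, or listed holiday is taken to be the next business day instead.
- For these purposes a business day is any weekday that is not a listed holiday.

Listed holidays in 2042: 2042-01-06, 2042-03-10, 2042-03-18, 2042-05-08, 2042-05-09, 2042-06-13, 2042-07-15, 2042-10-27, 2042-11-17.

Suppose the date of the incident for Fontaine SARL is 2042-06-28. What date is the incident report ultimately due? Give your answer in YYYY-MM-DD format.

2042-07-28

Adding 28 calendar days to 2042-06-28 gives 2042-07-26.
Because 2042-07-26 is a Saturday, the deadline becomes 2042-07-28 (Monday).
Final deadline: 2042-07-28.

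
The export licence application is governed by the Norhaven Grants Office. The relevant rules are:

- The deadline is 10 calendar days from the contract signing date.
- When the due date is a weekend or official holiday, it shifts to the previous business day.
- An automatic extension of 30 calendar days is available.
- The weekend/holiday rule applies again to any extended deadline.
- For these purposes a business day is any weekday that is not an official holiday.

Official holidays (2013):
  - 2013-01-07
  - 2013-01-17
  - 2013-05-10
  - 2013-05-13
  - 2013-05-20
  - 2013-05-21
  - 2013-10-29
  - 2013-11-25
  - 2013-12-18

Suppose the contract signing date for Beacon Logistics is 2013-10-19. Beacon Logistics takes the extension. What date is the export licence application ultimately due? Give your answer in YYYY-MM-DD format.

2013-11-27

Adding 10 calendar days to 2013-10-19 gives 2013-10-29.
Because 2013-10-29 is a listed holiday, the deadline becomes 2013-10-28 (Monday).
With the 30-day extension, 2013-10-28 becomes 2013-11-27.
2013-11-27 (Wednesday) is already a business day.
So the filing is due 2013-11-27.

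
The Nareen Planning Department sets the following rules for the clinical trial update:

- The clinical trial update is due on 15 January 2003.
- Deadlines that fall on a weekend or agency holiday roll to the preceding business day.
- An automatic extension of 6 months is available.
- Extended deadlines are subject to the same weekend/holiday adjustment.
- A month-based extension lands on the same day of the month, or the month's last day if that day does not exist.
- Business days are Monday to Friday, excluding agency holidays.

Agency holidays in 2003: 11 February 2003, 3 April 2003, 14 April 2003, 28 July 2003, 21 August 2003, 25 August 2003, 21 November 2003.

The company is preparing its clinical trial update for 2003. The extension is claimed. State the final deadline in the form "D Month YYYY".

The statutory due date is 15 January 2003.
15 January 2003 (Wednesday) is already a business day.
The 6 months extension carries 15 January 2003 to 15 July 2003.
15 July 2003 is a Tuesday and not a listed holiday, so it stands.
The final due date is 15 July 2003.

15 July 2003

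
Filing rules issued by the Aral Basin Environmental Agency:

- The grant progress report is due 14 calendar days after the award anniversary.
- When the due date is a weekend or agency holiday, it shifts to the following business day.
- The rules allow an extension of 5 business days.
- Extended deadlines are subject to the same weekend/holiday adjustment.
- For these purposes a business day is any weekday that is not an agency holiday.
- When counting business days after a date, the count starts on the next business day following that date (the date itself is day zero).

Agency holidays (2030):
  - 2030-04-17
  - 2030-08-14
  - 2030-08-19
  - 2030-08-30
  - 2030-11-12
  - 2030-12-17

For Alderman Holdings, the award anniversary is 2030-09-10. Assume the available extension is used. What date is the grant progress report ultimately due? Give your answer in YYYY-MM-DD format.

14 calendar days after 2030-09-10 is 2030-09-24.
2030-09-24 (Tuesday) is already a business day.
The 5-business-day extension runs from 2030-09-24 to 2030-10-01.
2030-10-01 falls on a Tuesday, which is a business day, so no adjustment is needed.
So the filing is due 2030-10-01.

2030-10-01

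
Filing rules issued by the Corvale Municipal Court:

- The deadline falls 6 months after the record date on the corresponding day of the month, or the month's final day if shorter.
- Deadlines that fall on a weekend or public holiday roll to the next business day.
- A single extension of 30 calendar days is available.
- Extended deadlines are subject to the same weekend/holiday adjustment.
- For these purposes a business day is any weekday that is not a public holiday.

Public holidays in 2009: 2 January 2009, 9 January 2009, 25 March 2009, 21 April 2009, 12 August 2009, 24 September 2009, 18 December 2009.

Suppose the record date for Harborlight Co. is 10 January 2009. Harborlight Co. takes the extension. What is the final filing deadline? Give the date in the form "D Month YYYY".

6 months from 10 January 2009 is 10 July 2009.
10 July 2009 falls on a Friday, which is a business day, so no adjustment is needed.
Applying the 30-calendar-day extension: 10 July 2009 + 30 days = 9 August 2009.
9 August 2009 is a Sunday, so it moves to the next business day, 10 August 2009 (Monday).
The final due date is 10 August 2009.

10 August 2009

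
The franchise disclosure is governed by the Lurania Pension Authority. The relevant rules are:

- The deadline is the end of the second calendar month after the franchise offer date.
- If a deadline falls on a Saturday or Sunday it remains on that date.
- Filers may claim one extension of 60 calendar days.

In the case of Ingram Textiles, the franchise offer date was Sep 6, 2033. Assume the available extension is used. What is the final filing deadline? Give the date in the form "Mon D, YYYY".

Jan 29, 2034

2 months after Sep 6, 2033 is November 2033; that month ends on Nov 30, 2033.
Nov 30, 2033 falls on a Wednesday. The rules make no weekend/holiday allowance, so it remains Nov 30, 2033.
The 60-calendar-day extension moves the deadline from Nov 30, 2033 to Jan 29, 2034.
No adjustment is made for weekends or holidays, so Jan 29, 2034 stands.
Deadline: Jan 29, 2034.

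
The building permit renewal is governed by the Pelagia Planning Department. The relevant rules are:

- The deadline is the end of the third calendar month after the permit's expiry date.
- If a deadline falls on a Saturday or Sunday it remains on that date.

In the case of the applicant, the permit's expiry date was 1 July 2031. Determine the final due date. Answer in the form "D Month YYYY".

31 October 2031

3 months after 1 July 2031 is October 2031; that month ends on 31 October 2031.
No adjustment is made for weekends or holidays, so 31 October 2031 stands.
So the filing is due 31 October 2031.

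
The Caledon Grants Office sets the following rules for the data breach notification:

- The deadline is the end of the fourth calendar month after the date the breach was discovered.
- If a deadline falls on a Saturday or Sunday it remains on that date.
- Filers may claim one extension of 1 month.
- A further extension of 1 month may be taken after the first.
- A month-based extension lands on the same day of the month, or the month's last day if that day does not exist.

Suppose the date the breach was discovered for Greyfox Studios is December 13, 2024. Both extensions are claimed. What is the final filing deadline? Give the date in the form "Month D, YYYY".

The fourth month after December 13, 2024 is April 2025, whose last day is April 30, 2025.
April 30, 2025 falls on a Wednesday. The rules make no weekend/holiday allowance, so it remains April 30, 2025.
Add 1 month to April 30, 2025: May 30, 2025.
May 30, 2025 falls on a Friday. The rules make no weekend/holiday allowance, so it remains May 30, 2025.
Applying the 1 month extension: 1 month after May 30, 2025 is June 30, 2025.
June 30, 2025 is a Monday; no weekend or holiday adjustment applies.
The final due date is June 30, 2025.

June 30, 2025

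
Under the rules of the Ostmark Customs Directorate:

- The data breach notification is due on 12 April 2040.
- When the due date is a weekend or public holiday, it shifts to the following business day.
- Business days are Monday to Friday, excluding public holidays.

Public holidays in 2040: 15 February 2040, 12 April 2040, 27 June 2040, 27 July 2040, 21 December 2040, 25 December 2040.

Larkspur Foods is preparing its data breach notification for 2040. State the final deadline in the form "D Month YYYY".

The stated deadline is 12 April 2040.
12 April 2040 is a listed holiday, so it moves to the next business day, 13 April 2040 (Friday).
Deadline: 13 April 2040.

13 April 2040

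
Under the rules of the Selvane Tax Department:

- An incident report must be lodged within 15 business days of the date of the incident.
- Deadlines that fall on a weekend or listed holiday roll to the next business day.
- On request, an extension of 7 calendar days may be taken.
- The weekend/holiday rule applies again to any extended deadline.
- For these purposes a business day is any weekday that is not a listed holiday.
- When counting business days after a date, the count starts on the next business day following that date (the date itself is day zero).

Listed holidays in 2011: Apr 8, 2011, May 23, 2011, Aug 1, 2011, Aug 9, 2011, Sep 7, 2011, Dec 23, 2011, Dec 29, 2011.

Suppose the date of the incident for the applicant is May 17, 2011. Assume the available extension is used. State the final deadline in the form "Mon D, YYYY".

Counting 15 business days after May 17, 2011 (skipping weekends and listed holidays) reaches Jun 8, 2011.
Since Jun 8, 2011 is a Wednesday and not a holiday, the date is unchanged.
Add the 7 calendar-day extension to Jun 8, 2011: Jun 15, 2011.
Jun 15, 2011 (Wednesday) is already a business day.
Final deadline: Jun 15, 2011.

Jun 15, 2011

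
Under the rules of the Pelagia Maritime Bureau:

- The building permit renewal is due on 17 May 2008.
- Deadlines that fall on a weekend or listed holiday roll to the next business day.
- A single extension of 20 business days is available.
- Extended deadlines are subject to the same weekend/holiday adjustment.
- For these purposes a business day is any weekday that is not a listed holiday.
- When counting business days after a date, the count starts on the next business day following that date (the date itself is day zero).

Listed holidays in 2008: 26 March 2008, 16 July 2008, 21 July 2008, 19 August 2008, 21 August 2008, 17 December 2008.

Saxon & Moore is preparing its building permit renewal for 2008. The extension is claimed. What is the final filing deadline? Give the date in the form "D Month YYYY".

The statutory due date is 17 May 2008.
17 May 2008 is a Saturday; the next business day is 19 May 2008 (Monday).
Applying the 20-business-day extension: 20 business days after 19 May 2008 is 16 June 2008.
16 June 2008 is a Monday and not a listed holiday, so it stands.
The final due date is 16 June 2008.

16 June 2008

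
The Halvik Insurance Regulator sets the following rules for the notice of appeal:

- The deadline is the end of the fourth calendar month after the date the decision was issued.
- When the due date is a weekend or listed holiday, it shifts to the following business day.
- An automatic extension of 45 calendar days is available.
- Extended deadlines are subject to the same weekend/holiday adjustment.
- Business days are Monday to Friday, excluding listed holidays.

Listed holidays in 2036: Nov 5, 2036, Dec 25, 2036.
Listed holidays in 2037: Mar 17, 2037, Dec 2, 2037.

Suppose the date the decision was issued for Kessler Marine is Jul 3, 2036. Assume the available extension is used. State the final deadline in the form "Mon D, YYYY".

4 months after Jul 3, 2036 falls in November 2036; the last day of that month is Nov 30, 2036.
Nov 30, 2036 is a Sunday; the next business day is Dec 1, 2036 (Monday).
Add the 45 calendar-day extension to Dec 1, 2036: Jan 15, 2037.
Jan 15, 2037 falls on a Thursday, which is a business day, so no adjustment is needed.
Final deadline: Jan 15, 2037.

Jan 15, 2037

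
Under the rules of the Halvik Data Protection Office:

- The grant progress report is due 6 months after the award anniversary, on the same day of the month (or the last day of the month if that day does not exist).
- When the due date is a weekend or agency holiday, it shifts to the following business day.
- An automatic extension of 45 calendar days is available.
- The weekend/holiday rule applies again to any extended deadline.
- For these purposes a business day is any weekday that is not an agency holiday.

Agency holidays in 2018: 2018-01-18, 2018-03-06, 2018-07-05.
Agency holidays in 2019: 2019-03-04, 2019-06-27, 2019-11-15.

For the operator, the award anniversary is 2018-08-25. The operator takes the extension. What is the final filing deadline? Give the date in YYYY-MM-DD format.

6 months from 2018-08-25 is 2019-02-25.
2019-02-25 (Monday) is already a business day.
Add the 45 calendar-day extension to 2019-02-25: 2019-04-11.
2019-04-11 (Thursday) is already a business day.
Deadline: 2019-04-11.

2019-04-11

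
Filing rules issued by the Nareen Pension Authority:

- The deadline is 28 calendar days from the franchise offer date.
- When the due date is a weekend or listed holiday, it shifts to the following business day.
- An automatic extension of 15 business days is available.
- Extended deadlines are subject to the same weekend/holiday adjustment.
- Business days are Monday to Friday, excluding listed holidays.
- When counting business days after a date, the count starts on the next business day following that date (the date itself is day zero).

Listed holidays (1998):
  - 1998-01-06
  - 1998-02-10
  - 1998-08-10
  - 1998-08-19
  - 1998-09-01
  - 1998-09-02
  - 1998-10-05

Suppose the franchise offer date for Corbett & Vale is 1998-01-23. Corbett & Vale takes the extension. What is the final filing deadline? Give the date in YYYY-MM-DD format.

1998-03-13

From 1998-01-23, 28 calendar days later is 1998-02-20.
1998-02-20 (Friday) is already a business day.
Applying the 15-business-day extension: 15 business days after 1998-02-20 is 1998-03-13.
1998-03-13 falls on a Friday, which is a business day, so no adjustment is needed.
The final due date is 1998-03-13.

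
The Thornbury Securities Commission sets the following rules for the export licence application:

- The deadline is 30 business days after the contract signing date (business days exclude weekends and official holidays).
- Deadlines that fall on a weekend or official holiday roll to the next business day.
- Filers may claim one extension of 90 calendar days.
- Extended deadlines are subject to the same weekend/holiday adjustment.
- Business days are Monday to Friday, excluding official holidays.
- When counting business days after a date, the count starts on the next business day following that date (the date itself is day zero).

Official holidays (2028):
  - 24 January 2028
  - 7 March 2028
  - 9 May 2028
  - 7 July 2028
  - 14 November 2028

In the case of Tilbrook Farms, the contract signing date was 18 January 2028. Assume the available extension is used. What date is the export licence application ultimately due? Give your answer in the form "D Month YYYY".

30 business days after 18 January 2028, excluding weekends and holidays, is 1 March 2028.
Since 1 March 2028 is a Wednesday and not a holiday, the date is unchanged.
Add the 90 calendar-day extension to 1 March 2028: 30 May 2028.
Since 30 May 2028 is a Tuesday and not a holiday, the date is unchanged.
So the filing is due 30 May 2028.

30 May 2028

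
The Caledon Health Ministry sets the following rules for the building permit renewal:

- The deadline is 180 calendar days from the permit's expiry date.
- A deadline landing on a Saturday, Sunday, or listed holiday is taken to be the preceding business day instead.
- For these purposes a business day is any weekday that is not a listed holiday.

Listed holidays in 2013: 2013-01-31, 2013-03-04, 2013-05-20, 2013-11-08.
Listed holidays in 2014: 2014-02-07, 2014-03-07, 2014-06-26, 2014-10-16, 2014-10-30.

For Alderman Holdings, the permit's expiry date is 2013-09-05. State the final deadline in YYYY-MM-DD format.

2014-03-04

180 calendar days after 2013-09-05 is 2014-03-04.
2014-03-04 is a Tuesday and not a listed holiday, so it stands.
Final deadline: 2014-03-04.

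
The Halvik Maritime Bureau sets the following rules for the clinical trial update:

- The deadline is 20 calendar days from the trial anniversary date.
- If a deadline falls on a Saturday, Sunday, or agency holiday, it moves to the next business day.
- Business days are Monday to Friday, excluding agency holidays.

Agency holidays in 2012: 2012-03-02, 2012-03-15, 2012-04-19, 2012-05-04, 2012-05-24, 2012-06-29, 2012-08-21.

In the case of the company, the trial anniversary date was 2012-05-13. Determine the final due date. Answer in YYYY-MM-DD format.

2012-06-04

Adding 20 calendar days to 2012-05-13 gives 2012-06-02.
2012-06-02 falls on a Saturday. Rolling to the next business day gives 2012-06-04, a Monday.
Final deadline: 2012-06-04.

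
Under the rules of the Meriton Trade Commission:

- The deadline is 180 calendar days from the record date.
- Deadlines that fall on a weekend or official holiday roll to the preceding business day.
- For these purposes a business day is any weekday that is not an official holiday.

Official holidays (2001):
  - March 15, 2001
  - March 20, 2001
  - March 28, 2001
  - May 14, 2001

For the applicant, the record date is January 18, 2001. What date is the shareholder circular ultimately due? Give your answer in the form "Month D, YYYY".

From January 18, 2001, 180 calendar days later is July 17, 2001.
July 17, 2001 (Tuesday) is already a business day.
Final deadline: July 17, 2001.

July 17, 2001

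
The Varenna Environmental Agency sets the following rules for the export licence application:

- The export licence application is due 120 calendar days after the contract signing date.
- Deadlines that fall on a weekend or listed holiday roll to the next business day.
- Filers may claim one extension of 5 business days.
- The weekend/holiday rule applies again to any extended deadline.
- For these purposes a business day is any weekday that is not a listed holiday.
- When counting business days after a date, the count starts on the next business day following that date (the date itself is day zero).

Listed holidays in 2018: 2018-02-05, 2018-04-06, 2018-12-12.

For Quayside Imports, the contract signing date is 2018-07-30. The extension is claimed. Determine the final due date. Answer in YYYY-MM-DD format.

120 calendar days after 2018-07-30 is 2018-11-27.
2018-11-27 falls on a Tuesday, which is a business day, so no adjustment is needed.
The 5-business-day extension runs from 2018-11-27 to 2018-12-04.
2018-12-04 is a Tuesday and not a listed holiday, so it stands.
The final due date is 2018-12-04.

2018-12-04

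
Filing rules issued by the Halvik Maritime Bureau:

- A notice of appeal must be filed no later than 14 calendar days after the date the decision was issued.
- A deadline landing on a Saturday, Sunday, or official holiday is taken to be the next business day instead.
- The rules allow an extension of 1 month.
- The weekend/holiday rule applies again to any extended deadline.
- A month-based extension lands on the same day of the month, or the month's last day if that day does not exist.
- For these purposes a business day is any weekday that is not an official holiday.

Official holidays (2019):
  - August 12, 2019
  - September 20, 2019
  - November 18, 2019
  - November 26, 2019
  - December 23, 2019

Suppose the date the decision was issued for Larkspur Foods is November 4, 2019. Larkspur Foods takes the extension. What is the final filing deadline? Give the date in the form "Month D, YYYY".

December 19, 2019

From November 4, 2019, 14 calendar days later is November 18, 2019.
Because November 18, 2019 is a listed holiday, the deadline becomes November 19, 2019 (Tuesday).
The 1 month extension carries November 19, 2019 to December 19, 2019.
Since December 19, 2019 is a Thursday and not a holiday, the date is unchanged.
So the filing is due December 19, 2019.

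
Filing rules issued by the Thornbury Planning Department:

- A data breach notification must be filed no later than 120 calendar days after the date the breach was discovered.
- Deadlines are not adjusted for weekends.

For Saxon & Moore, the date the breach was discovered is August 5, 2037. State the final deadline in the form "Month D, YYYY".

December 3, 2037

120 calendar days after August 5, 2037 is December 3, 2037.
December 3, 2037 falls on a Thursday. The rules make no weekend/holiday allowance, so it remains December 3, 2037.
Deadline: December 3, 2037.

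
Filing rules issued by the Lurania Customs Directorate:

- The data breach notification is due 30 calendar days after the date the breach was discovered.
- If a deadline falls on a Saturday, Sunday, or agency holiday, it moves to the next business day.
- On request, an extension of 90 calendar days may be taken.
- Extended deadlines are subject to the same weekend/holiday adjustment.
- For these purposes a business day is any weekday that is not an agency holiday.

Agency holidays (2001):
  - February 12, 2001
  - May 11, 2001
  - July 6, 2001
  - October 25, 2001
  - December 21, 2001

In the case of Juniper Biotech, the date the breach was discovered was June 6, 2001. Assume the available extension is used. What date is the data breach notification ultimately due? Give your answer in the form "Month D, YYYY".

October 8, 2001

30 calendar days after June 6, 2001 is July 6, 2001.
July 6, 2001 is a listed holiday, so it moves to the next business day, July 9, 2001 (Monday).
The 90-calendar-day extension moves the deadline from July 9, 2001 to October 7, 2001.
October 7, 2001 is a Sunday; the next business day is October 8, 2001 (Monday).
The final due date is October 8, 2001.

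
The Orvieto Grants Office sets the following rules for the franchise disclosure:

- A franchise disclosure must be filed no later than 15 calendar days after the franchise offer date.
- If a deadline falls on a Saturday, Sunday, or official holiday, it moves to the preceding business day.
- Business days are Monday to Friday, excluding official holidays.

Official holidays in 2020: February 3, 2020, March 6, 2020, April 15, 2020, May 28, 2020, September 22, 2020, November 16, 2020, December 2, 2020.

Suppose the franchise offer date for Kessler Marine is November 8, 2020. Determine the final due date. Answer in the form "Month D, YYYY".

Adding 15 calendar days to November 8, 2020 gives November 23, 2020.
November 23, 2020 (Monday) is already a business day.
So the filing is due November 23, 2020.

November 23, 2020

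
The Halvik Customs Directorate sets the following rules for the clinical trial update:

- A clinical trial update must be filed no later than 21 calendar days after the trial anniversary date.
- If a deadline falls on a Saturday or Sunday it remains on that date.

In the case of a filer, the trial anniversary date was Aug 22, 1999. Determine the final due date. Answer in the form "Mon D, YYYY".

From Aug 22, 1999, 21 calendar days later is Sep 12, 1999.
Sep 12, 1999 is a Sunday; no weekend or holiday adjustment applies.
The final due date is Sep 12, 1999.

Sep 12, 1999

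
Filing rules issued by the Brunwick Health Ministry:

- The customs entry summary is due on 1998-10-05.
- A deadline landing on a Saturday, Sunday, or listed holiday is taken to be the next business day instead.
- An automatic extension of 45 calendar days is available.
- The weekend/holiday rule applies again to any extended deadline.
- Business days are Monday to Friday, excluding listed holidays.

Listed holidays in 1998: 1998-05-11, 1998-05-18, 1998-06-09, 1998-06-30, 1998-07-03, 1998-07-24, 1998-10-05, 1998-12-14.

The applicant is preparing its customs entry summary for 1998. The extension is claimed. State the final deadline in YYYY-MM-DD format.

1998-11-20

The stated deadline is 1998-10-05.
1998-10-05 is a listed holiday, so it moves to the next business day, 1998-10-06 (Tuesday).
With the 45-day extension, 1998-10-06 becomes 1998-11-20.
Since 1998-11-20 is a Friday and not a holiday, the date is unchanged.
Deadline: 1998-11-20.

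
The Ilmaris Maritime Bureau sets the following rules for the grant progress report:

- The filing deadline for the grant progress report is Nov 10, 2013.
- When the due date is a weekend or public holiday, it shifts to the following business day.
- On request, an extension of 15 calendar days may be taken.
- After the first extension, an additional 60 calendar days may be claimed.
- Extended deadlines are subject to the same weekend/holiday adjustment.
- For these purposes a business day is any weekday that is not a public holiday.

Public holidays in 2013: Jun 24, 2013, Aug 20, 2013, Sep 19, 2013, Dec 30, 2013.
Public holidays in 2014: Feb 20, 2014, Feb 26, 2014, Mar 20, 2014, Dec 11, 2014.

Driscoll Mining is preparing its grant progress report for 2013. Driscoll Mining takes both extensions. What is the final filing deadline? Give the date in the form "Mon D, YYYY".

The stated deadline is Nov 10, 2013.
Nov 10, 2013 falls on a Sunday. Rolling to the next business day gives Nov 11, 2013, a Monday.
Add the 15 calendar-day extension to Nov 11, 2013: Nov 26, 2013.
Since Nov 26, 2013 is a Tuesday and not a holiday, the date is unchanged.
Add the 60 calendar-day extension to Nov 26, 2013: Jan 25, 2014.
Jan 25, 2014 falls on a Saturday. Rolling to the next business day gives Jan 27, 2014, a Monday.
The final due date is Jan 27, 2014.

Jan 27, 2014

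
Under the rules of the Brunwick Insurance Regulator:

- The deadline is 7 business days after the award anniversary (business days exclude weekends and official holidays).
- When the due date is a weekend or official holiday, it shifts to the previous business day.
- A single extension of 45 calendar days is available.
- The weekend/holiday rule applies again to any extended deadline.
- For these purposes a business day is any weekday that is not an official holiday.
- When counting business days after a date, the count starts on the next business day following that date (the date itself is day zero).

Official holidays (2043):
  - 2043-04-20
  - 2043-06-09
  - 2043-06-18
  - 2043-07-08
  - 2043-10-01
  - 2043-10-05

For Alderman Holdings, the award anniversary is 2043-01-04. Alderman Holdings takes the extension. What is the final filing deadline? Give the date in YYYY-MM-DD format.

Starting the day after 2043-01-04 and counting 7 business days lands on 2043-01-13.
2043-01-13 is a Tuesday and not a listed holiday, so it stands.
With the 45-day extension, 2043-01-13 becomes 2043-02-27.
2043-02-27 is a Friday and not a listed holiday, so it stands.
Final deadline: 2043-02-27.

2043-02-27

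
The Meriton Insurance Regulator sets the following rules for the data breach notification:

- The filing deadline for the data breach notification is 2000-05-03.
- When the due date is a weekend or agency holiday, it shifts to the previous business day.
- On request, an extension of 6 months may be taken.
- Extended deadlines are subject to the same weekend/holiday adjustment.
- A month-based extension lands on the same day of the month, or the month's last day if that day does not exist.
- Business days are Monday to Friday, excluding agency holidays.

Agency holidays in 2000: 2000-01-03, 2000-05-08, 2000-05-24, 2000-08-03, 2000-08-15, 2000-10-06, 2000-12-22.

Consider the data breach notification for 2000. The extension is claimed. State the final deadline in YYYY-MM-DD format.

2000-11-03

The statutory due date is 2000-05-03.
2000-05-03 (Wednesday) is already a business day.
Applying the 6 months extension: 6 months after 2000-05-03 is 2000-11-03.
2000-11-03 falls on a Friday, which is a business day, so no adjustment is needed.
Final deadline: 2000-11-03.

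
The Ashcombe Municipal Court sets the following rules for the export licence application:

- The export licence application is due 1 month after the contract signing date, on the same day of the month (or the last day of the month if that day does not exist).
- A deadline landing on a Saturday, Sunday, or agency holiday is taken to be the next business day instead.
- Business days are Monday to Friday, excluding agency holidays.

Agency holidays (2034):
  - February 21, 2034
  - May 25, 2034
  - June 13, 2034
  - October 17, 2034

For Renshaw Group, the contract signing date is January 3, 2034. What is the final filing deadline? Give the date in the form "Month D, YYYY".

February 3, 2034

1 month after January 3, 2034, on the same day of the month, is February 3, 2034.
Since February 3, 2034 is a Friday and not a holiday, the date is unchanged.
So the filing is due February 3, 2034.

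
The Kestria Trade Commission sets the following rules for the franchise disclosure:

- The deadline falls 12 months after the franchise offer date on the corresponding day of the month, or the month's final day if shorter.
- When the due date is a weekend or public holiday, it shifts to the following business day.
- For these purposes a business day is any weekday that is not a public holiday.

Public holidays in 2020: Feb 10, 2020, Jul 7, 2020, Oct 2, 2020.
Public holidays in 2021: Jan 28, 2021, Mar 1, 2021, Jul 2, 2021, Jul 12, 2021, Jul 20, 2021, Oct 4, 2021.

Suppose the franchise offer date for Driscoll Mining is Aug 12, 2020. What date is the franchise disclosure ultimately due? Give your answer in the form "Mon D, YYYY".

Aug 12, 2021

Moving 12 months forward from Aug 12, 2020 on the corresponding day gives Aug 12, 2021.
Aug 12, 2021 (Thursday) is already a business day.
So the filing is due Aug 12, 2021.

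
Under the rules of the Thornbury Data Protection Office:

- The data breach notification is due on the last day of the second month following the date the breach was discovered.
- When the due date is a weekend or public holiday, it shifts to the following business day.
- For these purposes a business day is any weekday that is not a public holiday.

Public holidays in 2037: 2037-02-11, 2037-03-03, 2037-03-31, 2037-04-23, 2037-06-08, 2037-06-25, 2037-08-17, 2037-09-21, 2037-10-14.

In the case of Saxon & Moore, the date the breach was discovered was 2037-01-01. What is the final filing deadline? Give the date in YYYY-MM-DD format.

2037-04-01

The second month after 2037-01-01 is March 2037, whose last day is 2037-03-31.
2037-03-31 is a listed holiday; the next business day is 2037-04-01 (Wednesday).
The final due date is 2037-04-01.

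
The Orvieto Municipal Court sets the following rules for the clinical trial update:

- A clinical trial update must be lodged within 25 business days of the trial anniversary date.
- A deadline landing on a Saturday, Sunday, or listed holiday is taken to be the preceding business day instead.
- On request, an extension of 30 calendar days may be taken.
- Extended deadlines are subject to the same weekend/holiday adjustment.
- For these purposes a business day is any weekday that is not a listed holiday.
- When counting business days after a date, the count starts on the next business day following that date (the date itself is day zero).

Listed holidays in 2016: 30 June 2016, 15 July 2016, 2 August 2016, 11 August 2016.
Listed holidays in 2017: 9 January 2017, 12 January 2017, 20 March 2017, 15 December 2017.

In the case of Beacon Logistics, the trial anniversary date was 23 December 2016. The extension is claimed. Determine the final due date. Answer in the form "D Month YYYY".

2 March 2017

Counting 25 business days after 23 December 2016 (skipping weekends and listed holidays) reaches 31 January 2017.
31 January 2017 falls on a Tuesday, which is a business day, so no adjustment is needed.
The 30-calendar-day extension moves the deadline from 31 January 2017 to 2 March 2017.
2 March 2017 falls on a Thursday, which is a business day, so no adjustment is needed.
The final due date is 2 March 2017.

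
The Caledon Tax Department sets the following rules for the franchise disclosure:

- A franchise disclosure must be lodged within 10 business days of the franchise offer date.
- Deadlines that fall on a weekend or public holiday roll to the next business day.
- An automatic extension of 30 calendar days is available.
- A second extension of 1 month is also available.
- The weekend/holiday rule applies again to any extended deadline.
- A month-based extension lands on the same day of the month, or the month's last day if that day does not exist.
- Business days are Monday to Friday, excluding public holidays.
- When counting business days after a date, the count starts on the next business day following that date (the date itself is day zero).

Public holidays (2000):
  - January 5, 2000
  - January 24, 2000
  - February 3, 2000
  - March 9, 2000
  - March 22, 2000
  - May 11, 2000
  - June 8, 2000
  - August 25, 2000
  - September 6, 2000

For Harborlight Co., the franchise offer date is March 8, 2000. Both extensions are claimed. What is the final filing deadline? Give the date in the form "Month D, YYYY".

May 24, 2000

10 business days after March 8, 2000, excluding weekends and holidays, is March 24, 2000.
March 24, 2000 is a Friday and not a listed holiday, so it stands.
With the 30-day extension, March 24, 2000 becomes April 23, 2000.
Because April 23, 2000 is a Sunday, the deadline becomes April 24, 2000 (Monday).
Add 1 month to April 24, 2000: May 24, 2000.
May 24, 2000 is a Wednesday and not a listed holiday, so it stands.
Final deadline: May 24, 2000.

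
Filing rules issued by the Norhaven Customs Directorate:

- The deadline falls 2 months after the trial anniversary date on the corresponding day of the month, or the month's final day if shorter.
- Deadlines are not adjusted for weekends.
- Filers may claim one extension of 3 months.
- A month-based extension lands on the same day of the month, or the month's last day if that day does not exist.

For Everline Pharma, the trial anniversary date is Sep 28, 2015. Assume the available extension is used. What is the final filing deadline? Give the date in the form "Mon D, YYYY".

2 months from Sep 28, 2015 is Nov 28, 2015.
Nov 28, 2015 falls on a Saturday. The rules make no weekend/holiday allowance, so it remains Nov 28, 2015.
The 3 months extension carries Nov 28, 2015 to Feb 28, 2016.
No adjustment is made for weekends or holidays, so Feb 28, 2016 stands.
The final due date is Feb 28, 2016.

Feb 28, 2016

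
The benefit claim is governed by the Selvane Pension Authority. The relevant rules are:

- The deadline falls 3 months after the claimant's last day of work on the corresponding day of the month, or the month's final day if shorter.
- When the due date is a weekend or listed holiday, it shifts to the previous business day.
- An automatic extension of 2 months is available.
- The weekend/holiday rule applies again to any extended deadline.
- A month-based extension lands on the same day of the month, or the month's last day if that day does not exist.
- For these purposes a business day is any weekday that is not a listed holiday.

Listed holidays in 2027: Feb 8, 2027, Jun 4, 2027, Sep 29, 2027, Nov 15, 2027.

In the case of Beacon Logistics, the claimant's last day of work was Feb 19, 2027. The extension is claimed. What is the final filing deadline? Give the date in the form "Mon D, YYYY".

Jul 19, 2027

3 months after Feb 19, 2027, on the same day of the month, is May 19, 2027.
May 19, 2027 falls on a Wednesday, which is a business day, so no adjustment is needed.
The 2 months extension carries May 19, 2027 to Jul 19, 2027.
Jul 19, 2027 is a Monday and not a listed holiday, so it stands.
Deadline: Jul 19, 2027.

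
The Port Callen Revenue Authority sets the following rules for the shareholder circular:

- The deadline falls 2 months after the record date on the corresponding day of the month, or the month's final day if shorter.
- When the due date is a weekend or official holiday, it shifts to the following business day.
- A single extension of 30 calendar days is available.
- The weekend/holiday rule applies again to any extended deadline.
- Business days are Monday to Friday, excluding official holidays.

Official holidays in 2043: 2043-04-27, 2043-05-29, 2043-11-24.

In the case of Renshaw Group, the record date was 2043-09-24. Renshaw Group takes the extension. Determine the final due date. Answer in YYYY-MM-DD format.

2 months after 2043-09-24, on the same day of the month, is 2043-11-24.
2043-11-24 is a listed holiday, so it moves to the next business day, 2043-11-25 (Wednesday).
The 30-calendar-day extension moves the deadline from 2043-11-25 to 2043-12-25.
2043-12-25 is a Friday and not a listed holiday, so it stands.
So the filing is due 2043-12-25.

2043-12-25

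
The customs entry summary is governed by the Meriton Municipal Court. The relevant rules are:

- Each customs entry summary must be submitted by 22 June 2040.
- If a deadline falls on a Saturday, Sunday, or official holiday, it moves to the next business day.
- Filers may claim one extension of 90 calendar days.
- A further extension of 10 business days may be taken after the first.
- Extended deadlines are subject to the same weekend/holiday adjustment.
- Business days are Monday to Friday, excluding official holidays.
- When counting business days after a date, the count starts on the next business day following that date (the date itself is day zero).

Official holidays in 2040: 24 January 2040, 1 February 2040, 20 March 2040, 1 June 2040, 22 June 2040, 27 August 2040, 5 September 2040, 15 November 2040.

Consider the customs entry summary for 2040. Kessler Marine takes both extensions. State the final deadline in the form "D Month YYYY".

The stated deadline is 22 June 2040.
22 June 2040 falls on a listed holiday. Rolling to the next business day gives 25 June 2040, a Monday.
With the 90-day extension, 25 June 2040 becomes 23 September 2040.
23 September 2040 is a Sunday, so it moves to the next business day, 24 September 2040 (Monday).
Applying the 10-business-day extension: 10 business days after 24 September 2040 is 8 October 2040.
8 October 2040 (Monday) is already a business day.
The final due date is 8 October 2040.

8 October 2040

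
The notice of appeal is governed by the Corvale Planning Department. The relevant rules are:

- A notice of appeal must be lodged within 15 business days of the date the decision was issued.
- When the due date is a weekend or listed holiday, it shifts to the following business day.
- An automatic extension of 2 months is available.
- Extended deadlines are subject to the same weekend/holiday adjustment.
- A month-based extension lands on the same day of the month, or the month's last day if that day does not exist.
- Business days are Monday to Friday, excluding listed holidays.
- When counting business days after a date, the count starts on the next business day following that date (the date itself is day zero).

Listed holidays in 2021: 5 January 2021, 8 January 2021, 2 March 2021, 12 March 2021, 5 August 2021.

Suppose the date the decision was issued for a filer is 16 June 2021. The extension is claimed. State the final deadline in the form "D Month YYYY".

7 September 2021

Counting 15 business days after 16 June 2021 (skipping weekends and listed holidays) reaches 7 July 2021.
Since 7 July 2021 is a Wednesday and not a holiday, the date is unchanged.
The 2 months extension carries 7 July 2021 to 7 September 2021.
7 September 2021 falls on a Tuesday, which is a business day, so no adjustment is needed.
Final deadline: 7 September 2021.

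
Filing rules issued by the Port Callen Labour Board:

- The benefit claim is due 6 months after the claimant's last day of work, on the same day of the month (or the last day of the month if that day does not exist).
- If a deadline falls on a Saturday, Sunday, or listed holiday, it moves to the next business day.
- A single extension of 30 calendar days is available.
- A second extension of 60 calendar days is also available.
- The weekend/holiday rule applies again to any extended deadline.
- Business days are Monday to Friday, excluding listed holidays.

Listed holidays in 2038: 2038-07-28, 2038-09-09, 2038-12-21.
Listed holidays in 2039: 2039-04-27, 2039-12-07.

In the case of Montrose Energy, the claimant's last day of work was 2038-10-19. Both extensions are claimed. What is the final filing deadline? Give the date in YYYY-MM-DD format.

6 months from 2038-10-19 is 2039-04-19.
2039-04-19 (Tuesday) is already a business day.
Add the 30 calendar-day extension to 2039-04-19: 2039-05-19.
2039-05-19 is a Thursday and not a listed holiday, so it stands.
The 60-calendar-day extension moves the deadline from 2039-05-19 to 2039-07-18.
2039-07-18 is a Monday and not a listed holiday, so it stands.
The final due date is 2039-07-18.

2039-07-18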